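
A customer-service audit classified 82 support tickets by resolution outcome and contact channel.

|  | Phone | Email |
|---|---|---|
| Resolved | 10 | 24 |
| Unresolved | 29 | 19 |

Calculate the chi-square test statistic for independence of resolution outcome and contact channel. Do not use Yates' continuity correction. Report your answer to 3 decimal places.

Row totals: 34, 48. Column totals: 39, 43. Grand total N = 82.
Expected counts (row total × column total / N):
  Resolved, Phone: 34×39/82 = 16.1707
  Resolved, Email: 34×43/82 = 17.8293
  Unresolved, Phone: 48×39/82 = 22.8293
  Unresolved, Email: 48×43/82 = 25.1707
Contributions (O − E)²/E:
  (10 − 16.1707)²/16.1707 = 2.3547
  (24 − 17.8293)²/17.8293 = 2.1357
  (29 − 22.8293)²/22.8293 = 1.6679
  (19 − 25.1707)²/25.1707 = 1.5128
χ² = 2.3547 + 2.1357 + 1.6679 + 1.5128 = 7.671

7.671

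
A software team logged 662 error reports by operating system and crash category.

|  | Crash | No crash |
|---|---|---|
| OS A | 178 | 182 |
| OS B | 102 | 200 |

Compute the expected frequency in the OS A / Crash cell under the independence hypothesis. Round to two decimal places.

152.27

Row total (OS A) = 360; column total (Crash) = 280; grand total N = 662.
Expected count = (row total × column total) / N = 360 × 280 / 662 = 152.27.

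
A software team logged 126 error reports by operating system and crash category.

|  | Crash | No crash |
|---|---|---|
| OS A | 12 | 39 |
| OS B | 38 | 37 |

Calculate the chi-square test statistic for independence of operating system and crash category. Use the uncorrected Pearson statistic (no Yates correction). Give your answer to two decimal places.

Row totals: 51, 75. Column totals: 50, 76. Grand total N = 126.
Expected counts (row total × column total / N):
  OS A, Crash: 51×50/126 = 20.238
  OS A, No crash: 51×76/126 = 30.762
  OS B, Crash: 75×50/126 = 29.762
  OS B, No crash: 75×76/126 = 45.238
Contributions (O − E)²/E:
  (12 − 20.238)²/20.238 = 3.3533
  (39 − 30.762)²/30.762 = 2.2061
  (38 − 29.762)²/29.762 = 2.2802
  (37 − 45.238)²/45.238 = 1.5002
χ² = 3.3533 + 2.2061 + 2.2802 + 1.5002 = 9.34

9.34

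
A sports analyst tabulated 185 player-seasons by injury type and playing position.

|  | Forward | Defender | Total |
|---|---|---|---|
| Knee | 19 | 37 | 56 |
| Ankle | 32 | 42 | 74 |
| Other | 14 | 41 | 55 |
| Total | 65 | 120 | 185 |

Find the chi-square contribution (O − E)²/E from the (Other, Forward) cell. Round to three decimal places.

1.467

Row total (Other) = 55; column total (Forward) = 65; N = 185.
Expected count E = 55 × 65 / 185 = 19.3243.
Contribution = (O − E)²/E = (14 − 19.3243)² / 19.3243 = 1.467.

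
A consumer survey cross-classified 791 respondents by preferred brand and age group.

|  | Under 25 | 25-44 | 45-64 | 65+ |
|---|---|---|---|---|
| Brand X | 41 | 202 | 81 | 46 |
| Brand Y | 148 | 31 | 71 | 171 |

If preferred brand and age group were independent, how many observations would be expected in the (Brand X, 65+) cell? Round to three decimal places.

Row total (Brand X) = 370; column total (65+) = 217; grand total N = 791.
Expected count = (row total × column total) / N = 370 × 217 / 791 = 101.504.

101.504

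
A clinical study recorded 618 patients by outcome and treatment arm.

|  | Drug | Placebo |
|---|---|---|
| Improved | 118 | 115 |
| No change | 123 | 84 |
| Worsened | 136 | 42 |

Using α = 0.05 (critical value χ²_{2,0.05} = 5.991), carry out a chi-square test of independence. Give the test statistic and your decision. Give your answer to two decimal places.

Row totals: 233, 207, 178. Column totals: 377, 241. Grand total N = 618.
Expected counts (row total × column total / N):
  Improved, Drug: 233×377/618 = 142.138
  Improved, Placebo: 233×241/618 = 90.862
  No change, Drug: 207×377/618 = 126.277
  No change, Placebo: 207×241/618 = 80.723
  Worsened, Drug: 178×377/618 = 108.586
  Worsened, Placebo: 178×241/618 = 69.414
Contributions (O − E)²/E:
  (118 − 142.138)²/142.138 = 4.0991
  (115 − 90.862)²/90.862 = 6.4124
  (123 − 126.277)²/126.277 = 0.0850
  (84 − 80.723)²/80.723 = 0.1330
  (136 − 108.586)²/108.586 = 6.9210
  (42 − 69.414)²/69.414 = 10.8267
χ² = 4.0991 + 6.4124 + 0.0850 + 0.1330 + 6.9210 + 10.8267 = 28.48
df = (3−1)(2−1) = 2. Since 28.48 > 5.991, reject the null hypothesis of independence at α = 0.05.

28.48; reject H₀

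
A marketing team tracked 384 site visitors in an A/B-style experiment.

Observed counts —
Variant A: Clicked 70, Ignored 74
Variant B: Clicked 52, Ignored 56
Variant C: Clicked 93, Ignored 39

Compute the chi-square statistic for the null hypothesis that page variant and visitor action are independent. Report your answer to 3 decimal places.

17.085

Row totals: 144, 108, 132. Column totals: 215, 169. Grand total N = 384.
Expected counts (row total × column total / N):
  Variant A, Clicked: 144×215/384 = 80.6250
  Variant A, Ignored: 144×169/384 = 63.3750
  Variant B, Clicked: 108×215/384 = 60.4688
  Variant B, Ignored: 108×169/384 = 47.5312
  Variant C, Clicked: 132×215/384 = 73.9062
  Variant C, Ignored: 132×169/384 = 58.0938
Contributions (O − E)²/E:
  (70 − 80.6250)²/80.6250 = 1.4002
  (74 − 63.3750)²/63.3750 = 1.7813
  (52 − 60.4688)²/60.4688 = 1.1861
  (56 − 47.5312)²/47.5312 = 1.5089
  (93 − 73.9062)²/73.9062 = 4.9329
  (39 − 58.0938)²/58.0938 = 6.2756
χ² = 1.4002 + 1.7813 + 1.1861 + 1.5089 + 4.9329 + 6.2756 = 17.085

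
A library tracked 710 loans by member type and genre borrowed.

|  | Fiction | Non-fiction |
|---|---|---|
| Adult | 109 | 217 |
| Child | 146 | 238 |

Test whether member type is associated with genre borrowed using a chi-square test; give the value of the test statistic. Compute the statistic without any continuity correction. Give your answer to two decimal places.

Row totals: 326, 384. Column totals: 255, 455. Grand total N = 710.
Expected counts (row total × column total / N):
  Adult, Fiction: 326×255/710 = 117.085
  Adult, Non-fiction: 326×455/710 = 208.915
  Child, Fiction: 384×255/710 = 137.915
  Child, Non-fiction: 384×455/710 = 246.085
Contributions (O − E)²/E:
  (109 − 117.085)²/117.085 = 0.5583
  (217 − 208.915)²/208.915 = 0.3129
  (146 − 137.915)²/137.915 = 0.4740
  (238 − 246.085)²/246.085 = 0.2656
χ² = 0.5583 + 0.3129 + 0.4740 + 0.2656 = 1.61

1.61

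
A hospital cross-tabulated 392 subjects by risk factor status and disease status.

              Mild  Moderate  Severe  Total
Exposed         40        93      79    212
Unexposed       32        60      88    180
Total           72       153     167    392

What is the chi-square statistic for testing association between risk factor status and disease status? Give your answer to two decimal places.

Grand total N = 392.
Expected counts (row total × column total / N):
  Exposed, Mild: 212×72/392 = 38.939
  Exposed, Moderate: 212×153/392 = 82.745
  Exposed, Severe: 212×167/392 = 90.316
  Unexposed, Mild: 180×72/392 = 33.061
  Unexposed, Moderate: 180×153/392 = 70.255
  Unexposed, Severe: 180×167/392 = 76.684
Contributions (O − E)²/E:
  (40 − 38.939)²/38.939 = 0.0289
  (93 − 82.745)²/82.745 = 1.2710
  (79 − 90.316)²/90.316 = 1.4178
  (32 − 33.061)²/33.061 = 0.0340
  (60 − 70.255)²/70.255 = 1.4969
  (88 − 76.684)²/76.684 = 1.6699
χ² = 0.0289 + 1.2710 + 1.4178 + 0.0340 + 1.4969 + 1.6699 = 5.92

5.92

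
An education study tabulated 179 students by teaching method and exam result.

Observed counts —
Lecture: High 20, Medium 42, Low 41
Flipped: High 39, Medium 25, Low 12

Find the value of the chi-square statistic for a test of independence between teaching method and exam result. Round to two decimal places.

22.74

Row totals: 103, 76. Column totals: 59, 67, 53. Grand total N = 179.
Expected counts (row total × column total / N):
  Lecture, High: 103×59/179 = 33.9497
  Lecture, Medium: 103×67/179 = 38.5531
  Lecture, Low: 103×53/179 = 30.4972
  Flipped, High: 76×59/179 = 25.0503
  Flipped, Medium: 76×67/179 = 28.4469
  Flipped, Low: 76×53/179 = 22.5028
Contributions (O − E)²/E:
  (20 − 33.9497)²/33.9497 = 5.7318
  (42 − 38.5531)²/38.5531 = 0.3082
  (41 − 30.4972)²/30.4972 = 3.6170
  (39 − 25.0503)²/25.0503 = 7.7681
  (25 − 28.4469)²/28.4469 = 0.4177
  (12 − 22.5028)²/22.5028 = 4.9020
χ² = 5.7318 + 0.3082 + 3.6170 + 7.7681 + 0.4177 + 4.9020 = 22.74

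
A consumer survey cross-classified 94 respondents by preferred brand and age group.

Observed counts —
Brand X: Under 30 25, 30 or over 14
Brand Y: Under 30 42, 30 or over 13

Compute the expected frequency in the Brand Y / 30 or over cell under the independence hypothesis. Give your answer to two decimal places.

15.80

Row total (Brand Y) = 55; column total (30 or over) = 27; grand total N = 94.
Expected count = (row total × column total) / N = 55 × 27 / 94 = 15.80.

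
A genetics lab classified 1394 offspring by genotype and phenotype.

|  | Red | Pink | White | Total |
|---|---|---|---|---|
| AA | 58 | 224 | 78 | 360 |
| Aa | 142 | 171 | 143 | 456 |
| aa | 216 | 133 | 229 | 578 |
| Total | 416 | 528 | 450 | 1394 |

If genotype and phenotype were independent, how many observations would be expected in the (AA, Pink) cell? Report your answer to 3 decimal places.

Row total (AA) = 360; column total (Pink) = 528; grand total N = 1394.
Expected count = (row total × column total) / N = 360 × 528 / 1394 = 136.356.

136.356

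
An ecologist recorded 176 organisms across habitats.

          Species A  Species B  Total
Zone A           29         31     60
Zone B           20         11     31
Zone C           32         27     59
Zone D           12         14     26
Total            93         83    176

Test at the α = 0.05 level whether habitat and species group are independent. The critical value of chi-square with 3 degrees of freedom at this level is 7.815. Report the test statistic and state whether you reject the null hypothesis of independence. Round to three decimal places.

Grand total N = 176.
Expected counts (row total × column total / N):
  Zone A, Species A: 60×93/176 = 31.70455
  Zone A, Species B: 60×83/176 = 28.29545
  Zone B, Species A: 31×93/176 = 16.38068
  Zone B, Species B: 31×83/176 = 14.61932
  Zone C, Species A: 59×93/176 = 31.17614
  Zone C, Species B: 59×83/176 = 27.82386
  Zone D, Species A: 26×93/176 = 13.73864
  Zone D, Species B: 26×83/176 = 12.26136
Contributions (O − E)²/E:
  (29 − 31.70455)²/31.70455 = 0.2307
  (31 − 28.29545)²/28.29545 = 0.2585
  (20 − 16.38068)²/16.38068 = 0.7997
  (11 − 14.61932)²/14.61932 = 0.8960
  (32 − 31.17614)²/31.17614 = 0.0218
  (27 − 27.82386)²/27.82386 = 0.0244
  (12 − 13.73864)²/13.73864 = 0.2200
  (14 − 12.26136)²/12.26136 = 0.2465
χ² = 0.2307 + 0.2585 + 0.7997 + 0.8960 + 0.0218 + 0.0244 + 0.2200 + 0.2465 = 2.698
df = (4−1)(2−1) = 3. Since 2.698 < 7.815, fail to reject the null hypothesis of independence at α = 0.05.

2.698; fail to reject H₀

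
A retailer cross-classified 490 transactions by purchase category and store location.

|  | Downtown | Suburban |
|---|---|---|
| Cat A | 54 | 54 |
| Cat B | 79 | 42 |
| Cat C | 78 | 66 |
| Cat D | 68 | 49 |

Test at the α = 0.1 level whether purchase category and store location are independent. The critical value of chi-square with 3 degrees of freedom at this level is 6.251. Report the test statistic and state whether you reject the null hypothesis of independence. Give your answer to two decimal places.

Row totals: 108, 121, 144, 117. Column totals: 279, 211. Grand total N = 490.
Expected counts (row total × column total / N):
  Cat A, Downtown: 108×279/490 = 61.494
  Cat A, Suburban: 108×211/490 = 46.506
  Cat B, Downtown: 121×279/490 = 68.896
  Cat B, Suburban: 121×211/490 = 52.104
  Cat C, Downtown: 144×279/490 = 81.992
  Cat C, Suburban: 144×211/490 = 62.008
  Cat D, Downtown: 117×279/490 = 66.618
  Cat D, Suburban: 117×211/490 = 50.382
Contributions (O − E)²/E:
  (54 − 61.494)²/61.494 = 0.9133
  (54 − 46.506)²/46.506 = 1.2076
  (79 − 68.896)²/68.896 = 1.4818
  (42 − 52.104)²/52.104 = 1.9594
  (78 − 81.992)²/81.992 = 0.1944
  (66 − 62.008)²/62.008 = 0.2570
  (68 − 66.618)²/66.618 = 0.0287
  (49 − 50.382)²/50.382 = 0.0379
χ² = 0.9133 + 1.2076 + 1.4818 + 1.9594 + 0.1944 + 0.2570 + 0.0287 + 0.0379 = 6.08
df = (4−1)(2−1) = 3. Since 6.08 < 6.251, fail to reject the null hypothesis of independence at α = 0.1.

6.08; fail to reject H₀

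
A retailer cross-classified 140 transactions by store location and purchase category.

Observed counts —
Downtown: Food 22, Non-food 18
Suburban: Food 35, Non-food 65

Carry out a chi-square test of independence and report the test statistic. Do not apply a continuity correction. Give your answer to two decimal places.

4.73

Row totals: 40, 100. Column totals: 57, 83. Grand total N = 140.
Expected counts (row total × column total / N):
  Downtown, Food: 40×57/140 = 16.2857
  Downtown, Non-food: 40×83/140 = 23.7143
  Suburban, Food: 100×57/140 = 40.7143
  Suburban, Non-food: 100×83/140 = 59.2857
Contributions (O − E)²/E:
  (22 − 16.2857)²/16.2857 = 2.0050
  (18 − 23.7143)²/23.7143 = 1.3769
  (35 − 40.7143)²/40.7143 = 0.8020
  (65 − 59.2857)²/59.2857 = 0.5508
χ² = 2.0050 + 1.3769 + 0.8020 + 0.5508 = 4.73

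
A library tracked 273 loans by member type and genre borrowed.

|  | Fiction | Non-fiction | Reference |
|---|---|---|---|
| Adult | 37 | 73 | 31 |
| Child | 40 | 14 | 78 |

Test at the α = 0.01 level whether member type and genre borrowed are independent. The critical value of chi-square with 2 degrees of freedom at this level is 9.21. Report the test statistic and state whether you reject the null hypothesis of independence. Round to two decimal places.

60.16; reject H₀

Row totals: 141, 132. Column totals: 77, 87, 109. Grand total N = 273.
Expected counts (row total × column total / N):
  Adult, Fiction: 141×77/273 = 39.769
  Adult, Non-fiction: 141×87/273 = 44.934
  Adult, Reference: 141×109/273 = 56.297
  Child, Fiction: 132×77/273 = 37.231
  Child, Non-fiction: 132×87/273 = 42.066
  Child, Reference: 132×109/273 = 52.703
Contributions (O − E)²/E:
  (37 − 39.769)²/39.769 = 0.1928
  (73 − 44.934)²/44.934 = 17.5302
  (31 − 56.297)²/56.297 = 11.3672
  (40 − 37.231)²/37.231 = 0.2059
  (14 − 42.066)²/42.066 = 18.7253
  (78 − 52.703)²/52.703 = 12.1423
χ² = 0.1928 + 17.5302 + 11.3672 + 0.2059 + 18.7253 + 12.1423 = 60.16
df = (2−1)(3−1) = 2. Since 60.16 > 9.21, reject the null hypothesis of independence at α = 0.01.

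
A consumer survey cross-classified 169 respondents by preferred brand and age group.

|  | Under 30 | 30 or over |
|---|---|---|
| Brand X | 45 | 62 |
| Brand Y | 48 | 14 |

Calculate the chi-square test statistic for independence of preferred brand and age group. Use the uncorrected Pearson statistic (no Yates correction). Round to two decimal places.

19.84

Row totals: 107, 62. Column totals: 93, 76. Grand total N = 169.
Expected counts (row total × column total / N):
  Brand X, Under 30: 107×93/169 = 58.882
  Brand X, 30 or over: 107×76/169 = 48.118
  Brand Y, Under 30: 62×93/169 = 34.118
  Brand Y, 30 or over: 62×76/169 = 27.882
Contributions (O − E)²/E:
  (45 − 58.882)²/58.882 = 3.2728
  (62 − 48.118)²/48.118 = 4.0049
  (48 − 34.118)²/34.118 = 5.6483
  (14 − 27.882)²/27.882 = 6.9116
χ² = 3.2728 + 4.0049 + 5.6483 + 6.9116 = 19.84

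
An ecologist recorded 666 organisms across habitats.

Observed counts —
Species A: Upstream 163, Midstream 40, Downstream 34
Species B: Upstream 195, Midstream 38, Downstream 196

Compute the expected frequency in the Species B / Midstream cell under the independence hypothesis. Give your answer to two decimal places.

50.24

Row total (Species B) = 429; column total (Midstream) = 78; grand total N = 666.
Expected count = (row total × column total) / N = 429 × 78 / 666 = 50.24.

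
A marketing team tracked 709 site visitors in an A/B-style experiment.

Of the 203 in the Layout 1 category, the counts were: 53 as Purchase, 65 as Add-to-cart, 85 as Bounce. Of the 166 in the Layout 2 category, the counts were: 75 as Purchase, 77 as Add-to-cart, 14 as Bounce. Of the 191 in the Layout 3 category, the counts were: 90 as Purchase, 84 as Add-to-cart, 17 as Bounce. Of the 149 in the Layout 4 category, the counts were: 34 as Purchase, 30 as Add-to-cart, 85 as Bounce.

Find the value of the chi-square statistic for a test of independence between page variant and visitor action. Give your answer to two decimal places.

Row totals: 203, 166, 191, 149. Column totals: 252, 256, 201. Grand total N = 709.
Expected counts (row total × column total / N):
  Layout 1, Purchase: 203×252/709 = 72.152
  Layout 1, Add-to-cart: 203×256/709 = 73.298
  Layout 1, Bounce: 203×201/709 = 57.550
  Layout 2, Purchase: 166×252/709 = 59.001
  Layout 2, Add-to-cart: 166×256/709 = 59.938
  Layout 2, Bounce: 166×201/709 = 47.061
  Layout 3, Purchase: 191×252/709 = 67.887
  Layout 3, Add-to-cart: 191×256/709 = 68.965
  Layout 3, Bounce: 191×201/709 = 54.148
  Layout 4, Purchase: 149×252/709 = 52.959
  Layout 4, Add-to-cart: 149×256/709 = 53.800
  Layout 4, Bounce: 149×201/709 = 42.241
Contributions (O − E)²/E:
  (53 − 72.152)²/72.152 = 5.0837
  (65 − 73.298)²/73.298 = 0.9394
  (85 − 57.550)²/57.550 = 13.0930
  (75 − 59.001)²/59.001 = 4.3384
  (77 − 59.938)²/59.938 = 4.8569
  (14 − 47.061)²/47.061 = 23.2258
  (90 − 67.887)²/67.887 = 7.2029
  (84 − 68.965)²/68.965 = 3.2778
  (17 − 54.148)²/54.148 = 25.4852
  (34 − 52.959)²/52.959 = 6.7872
  (30 − 53.800)²/53.800 = 10.5286
  (85 − 42.241)²/42.241 = 43.2834
χ² = 5.0837 + 0.9394 + 13.0930 + 4.3384 + 4.8569 + 23.2258 + 7.2029 + 3.2778 + 25.4852 + 6.7872 + 10.5286 + 43.2834 = 148.10

148.10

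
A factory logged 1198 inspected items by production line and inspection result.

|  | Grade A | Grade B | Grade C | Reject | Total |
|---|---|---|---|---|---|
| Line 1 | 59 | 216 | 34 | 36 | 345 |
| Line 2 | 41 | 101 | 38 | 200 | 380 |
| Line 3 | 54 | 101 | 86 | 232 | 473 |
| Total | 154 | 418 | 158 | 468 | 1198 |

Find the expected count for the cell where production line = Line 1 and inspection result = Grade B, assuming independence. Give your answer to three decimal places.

Row total (Line 1) = 345; column total (Grade B) = 418; grand total N = 1198.
Expected count = (row total × column total) / N = 345 × 418 / 1198 = 120.376.

120.376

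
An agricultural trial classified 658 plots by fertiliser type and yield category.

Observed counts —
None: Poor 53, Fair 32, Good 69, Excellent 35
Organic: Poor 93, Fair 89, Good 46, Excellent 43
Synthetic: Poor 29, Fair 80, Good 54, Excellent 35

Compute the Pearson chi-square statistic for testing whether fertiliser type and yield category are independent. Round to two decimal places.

Row totals: 189, 271, 198. Column totals: 175, 201, 169, 113. Grand total N = 658.
Expected counts (row total × column total / N):
  None, Poor: 189×175/658 = 50.266
  None, Fair: 189×201/658 = 57.734
  None, Good: 189×169/658 = 48.543
  None, Excellent: 189×113/658 = 32.457
  Organic, Poor: 271×175/658 = 72.074
  Organic, Fair: 271×201/658 = 82.783
  Organic, Good: 271×169/658 = 69.603
  Organic, Excellent: 271×113/658 = 46.540
  Synthetic, Poor: 198×175/658 = 52.660
  Synthetic, Fair: 198×201/658 = 60.483
  Synthetic, Good: 198×169/658 = 50.854
  Synthetic, Excellent: 198×113/658 = 34.003
Contributions (O − E)²/E:
  (53 − 50.266)²/50.266 = 0.1487
  (32 − 57.734)²/57.734 = 11.4705
  (69 − 48.543)²/48.543 = 8.6210
  (35 − 32.457)²/32.457 = 0.1992
  (93 − 72.074)²/72.074 = 6.0757
  (89 − 82.783)²/82.783 = 0.4669
  (46 − 69.603)²/69.603 = 8.0040
  (43 − 46.540)²/46.540 = 0.2693
  (29 − 52.660)²/52.660 = 10.6304
  (80 − 60.483)²/60.483 = 6.2979
  (54 − 50.854)²/50.854 = 0.1946
  (35 − 34.003)²/34.003 = 0.0292
χ² = 0.1487 + 11.4705 + 8.6210 + 0.1992 + 6.0757 + 0.4669 + 8.0040 + 0.2693 + 10.6304 + 6.2979 + 0.1946 + 0.0292 = 52.41

52.41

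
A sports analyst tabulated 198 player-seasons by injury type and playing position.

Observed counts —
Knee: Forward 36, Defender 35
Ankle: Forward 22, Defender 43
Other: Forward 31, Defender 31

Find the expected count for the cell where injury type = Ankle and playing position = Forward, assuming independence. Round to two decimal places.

Row total (Ankle) = 65; column total (Forward) = 89; grand total N = 198.
Expected count = (row total × column total) / N = 65 × 89 / 198 = 29.22.

29.22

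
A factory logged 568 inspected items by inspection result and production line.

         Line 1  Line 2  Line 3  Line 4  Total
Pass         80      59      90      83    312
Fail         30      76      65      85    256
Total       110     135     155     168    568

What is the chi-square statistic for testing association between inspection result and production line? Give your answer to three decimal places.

Grand total N = 568.
Expected counts (row total × column total / N):
  Pass, Line 1: 312×110/568 = 60.4225
  Pass, Line 2: 312×135/568 = 74.1549
  Pass, Line 3: 312×155/568 = 85.1408
  Pass, Line 4: 312×168/568 = 92.2817
  Fail, Line 1: 256×110/568 = 49.5775
  Fail, Line 2: 256×135/568 = 60.8451
  Fail, Line 3: 256×155/568 = 69.8592
  Fail, Line 4: 256×168/568 = 75.7183
Contributions (O − E)²/E:
  (80 − 60.4225)²/60.4225 = 6.3433
  (59 − 74.1549)²/74.1549 = 3.0972
  (90 − 85.1408)²/85.1408 = 0.2773
  (83 − 92.2817)²/92.2817 = 0.9336
  (30 − 49.5775)²/49.5775 = 7.7309
  (76 − 60.8451)²/60.8451 = 3.7747
  (65 − 69.8592)²/69.8592 = 0.3380
  (85 − 75.7183)²/75.7183 = 1.1378
χ² = 6.3433 + 3.0972 + 0.2773 + 0.9336 + 7.7309 + 3.7747 + 0.3380 + 1.1378 = 23.633

23.633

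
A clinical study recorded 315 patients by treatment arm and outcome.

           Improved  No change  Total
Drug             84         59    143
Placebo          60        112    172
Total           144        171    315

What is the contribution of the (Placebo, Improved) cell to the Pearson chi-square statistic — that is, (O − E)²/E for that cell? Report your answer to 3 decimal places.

4.413

Row total (Placebo) = 172; column total (Improved) = 144; N = 315.
Expected count E = 172 × 144 / 315 = 78.62857.
Contribution = (O − E)²/E = (60 − 78.62857)² / 78.62857 = 4.413.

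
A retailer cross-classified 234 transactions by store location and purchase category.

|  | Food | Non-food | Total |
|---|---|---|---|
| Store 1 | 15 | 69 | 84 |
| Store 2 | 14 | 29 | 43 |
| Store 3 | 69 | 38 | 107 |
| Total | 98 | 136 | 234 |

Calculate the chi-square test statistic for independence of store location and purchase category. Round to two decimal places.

Grand total N = 234.
Expected counts (row total × column total / N):
  Store 1, Food: 84×98/234 = 35.1795
  Store 1, Non-food: 84×136/234 = 48.8205
  Store 2, Food: 43×98/234 = 18.0085
  Store 2, Non-food: 43×136/234 = 24.9915
  Store 3, Food: 107×98/234 = 44.8120
  Store 3, Non-food: 107×136/234 = 62.1880
Contributions (O − E)²/E:
  (15 − 35.1795)²/35.1795 = 11.5753
  (69 − 48.8205)²/48.8205 = 8.3410
  (14 − 18.0085)²/18.0085 = 0.8922
  (29 − 24.9915)²/24.9915 = 0.6429
  (69 − 44.8120)²/44.8120 = 13.0559
  (38 − 62.1880)²/62.1880 = 9.4079
χ² = 11.5753 + 8.3410 + 0.8922 + 0.6429 + 13.0559 + 9.4079 = 43.92

43.92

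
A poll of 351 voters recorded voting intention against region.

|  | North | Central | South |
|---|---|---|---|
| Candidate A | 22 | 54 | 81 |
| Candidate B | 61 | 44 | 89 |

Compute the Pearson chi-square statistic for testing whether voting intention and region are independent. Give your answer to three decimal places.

16.000

Row totals: 157, 194. Column totals: 83, 98, 170. Grand total N = 351.
Expected counts (row total × column total / N):
  Candidate A, North: 157×83/351 = 37.1254
  Candidate A, Central: 157×98/351 = 43.8348
  Candidate A, South: 157×170/351 = 76.0399
  Candidate B, North: 194×83/351 = 45.8746
  Candidate B, Central: 194×98/351 = 54.1652
  Candidate B, South: 194×170/351 = 93.9601
Contributions (O − E)²/E:
  (22 − 37.1254)²/37.1254 = 6.1623
  (54 − 43.8348)²/43.8348 = 2.3573
  (81 − 76.0399)²/76.0399 = 0.3235
  (61 − 45.8746)²/45.8746 = 4.9870
  (44 − 54.1652)²/54.1652 = 1.9077
  (89 − 93.9601)²/93.9601 = 0.2618
χ² = 6.1623 + 2.3573 + 0.3235 + 4.9870 + 1.9077 + 0.2618 = 16.000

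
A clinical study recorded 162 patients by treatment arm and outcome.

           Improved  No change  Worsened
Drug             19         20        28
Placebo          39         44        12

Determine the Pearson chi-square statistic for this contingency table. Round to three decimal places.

17.995

Row totals: 67, 95. Column totals: 58, 64, 40. Grand total N = 162.
Expected counts (row total × column total / N):
  Drug, Improved: 67×58/162 = 23.9877
  Drug, No change: 67×64/162 = 26.4691
  Drug, Worsened: 67×40/162 = 16.5432
  Placebo, Improved: 95×58/162 = 34.0123
  Placebo, No change: 95×64/162 = 37.5309
  Placebo, Worsened: 95×40/162 = 23.4568
Contributions (O − E)²/E:
  (19 − 23.9877)²/23.9877 = 1.0371
  (20 − 26.4691)²/26.4691 = 1.5811
  (28 − 16.5432)²/16.5432 = 7.9343
  (39 − 34.0123)²/34.0123 = 0.7314
  (44 − 37.5309)²/37.5309 = 1.1151
  (12 − 23.4568)²/23.4568 = 5.5957
χ² = 1.0371 + 1.5811 + 7.9343 + 0.7314 + 1.1151 + 5.5957 = 17.995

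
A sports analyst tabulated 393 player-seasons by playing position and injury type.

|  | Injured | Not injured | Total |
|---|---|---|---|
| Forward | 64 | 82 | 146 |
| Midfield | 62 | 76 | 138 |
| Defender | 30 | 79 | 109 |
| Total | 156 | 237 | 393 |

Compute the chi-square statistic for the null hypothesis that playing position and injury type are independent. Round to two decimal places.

Grand total N = 393.
Expected counts (row total × column total / N):
  Forward, Injured: 146×156/393 = 57.954
  Forward, Not injured: 146×237/393 = 88.046
  Midfield, Injured: 138×156/393 = 54.779
  Midfield, Not injured: 138×237/393 = 83.221
  Defender, Injured: 109×156/393 = 43.267
  Defender, Not injured: 109×237/393 = 65.733
Contributions (O − E)²/E:
  (64 − 57.954)²/57.954 = 0.6307
  (82 − 88.046)²/88.046 = 0.4152
  (62 − 54.779)²/54.779 = 0.9519
  (76 − 83.221)²/83.221 = 0.6266
  (30 − 43.267)²/43.267 = 4.0681
  (79 − 65.733)²/65.733 = 2.6777
χ² = 0.6307 + 0.4152 + 0.9519 + 0.6266 + 4.0681 + 2.6777 = 9.37

9.37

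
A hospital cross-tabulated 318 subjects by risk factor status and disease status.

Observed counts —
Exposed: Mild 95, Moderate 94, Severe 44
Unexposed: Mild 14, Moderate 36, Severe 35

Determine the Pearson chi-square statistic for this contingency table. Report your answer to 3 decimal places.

Row totals: 233, 85. Column totals: 109, 130, 79. Grand total N = 318.
Expected counts (row total × column total / N):
  Exposed, Mild: 233×109/318 = 79.8648
  Exposed, Moderate: 233×130/318 = 95.2516
  Exposed, Severe: 233×79/318 = 57.8836
  Unexposed, Mild: 85×109/318 = 29.1352
  Unexposed, Moderate: 85×130/318 = 34.7484
  Unexposed, Severe: 85×79/318 = 21.1164
Contributions (O − E)²/E:
  (95 − 79.8648)²/79.8648 = 2.8683
  (94 − 95.2516)²/95.2516 = 0.0164
  (44 − 57.8836)²/57.8836 = 3.3300
  (14 − 29.1352)²/29.1352 = 7.8625
  (36 − 34.7484)²/34.7484 = 0.0451
  (35 − 21.1164)²/21.1164 = 9.1282
χ² = 2.8683 + 0.0164 + 3.3300 + 7.8625 + 0.0451 + 9.1282 = 23.251

23.251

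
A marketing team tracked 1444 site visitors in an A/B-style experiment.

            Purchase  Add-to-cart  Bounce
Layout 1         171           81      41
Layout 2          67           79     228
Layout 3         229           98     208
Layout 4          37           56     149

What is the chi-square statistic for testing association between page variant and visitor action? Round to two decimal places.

Row totals: 293, 374, 535, 242. Column totals: 504, 314, 626. Grand total N = 1444.
Expected counts (row total × column total / N):
  Layout 1, Purchase: 293×504/1444 = 102.2659
  Layout 1, Add-to-cart: 293×314/1444 = 63.7133
  Layout 1, Bounce: 293×626/1444 = 127.0208
  Layout 2, Purchase: 374×504/1444 = 130.5374
  Layout 2, Add-to-cart: 374×314/1444 = 81.3269
  Layout 2, Bounce: 374×626/1444 = 162.1357
  Layout 3, Purchase: 535×504/1444 = 186.7313
  Layout 3, Add-to-cart: 535×314/1444 = 116.3366
  Layout 3, Bounce: 535×626/1444 = 231.9321
  Layout 4, Purchase: 242×504/1444 = 84.4654
  Layout 4, Add-to-cart: 242×314/1444 = 52.6233
  Layout 4, Bounce: 242×626/1444 = 104.9114
Contributions (O − E)²/E:
  (171 − 102.2659)²/102.2659 = 46.1970
  (81 − 63.7133)²/63.7133 = 4.6902
  (41 − 127.0208)²/127.0208 = 58.2549
  (67 − 130.5374)²/130.5374 = 30.9260
  (79 − 81.3269)²/81.3269 = 0.0666
  (228 − 162.1357)²/162.1357 = 26.7560
  (229 − 186.7313)²/186.7313 = 9.5680
  (98 − 116.3366)²/116.3366 = 2.8902
  (208 − 231.9321)²/231.9321 = 2.4695
  (37 − 84.4654)²/84.4654 = 26.6732
  (56 − 52.6233)²/52.6233 = 0.2167
  (149 − 104.9114)²/104.9114 = 18.5281
χ² = 46.1970 + 4.6902 + 58.2549 + 30.9260 + 0.0666 + 26.7560 + 9.5680 + 2.8902 + 2.4695 + 26.6732 + 0.2167 + 18.5281 = 227.24

227.24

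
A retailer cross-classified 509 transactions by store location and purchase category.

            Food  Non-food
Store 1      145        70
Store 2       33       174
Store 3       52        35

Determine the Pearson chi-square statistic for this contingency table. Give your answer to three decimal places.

Row totals: 215, 207, 87. Column totals: 230, 279. Grand total N = 509.
Expected counts (row total × column total / N):
  Store 1, Food: 215×230/509 = 97.1513
  Store 1, Non-food: 215×279/509 = 117.8487
  Store 2, Food: 207×230/509 = 93.5363
  Store 2, Non-food: 207×279/509 = 113.4637
  Store 3, Food: 87×230/509 = 39.3124
  Store 3, Non-food: 87×279/509 = 47.6876
Contributions (O − E)²/E:
  (145 − 97.1513)²/97.1513 = 23.5663
  (70 − 117.8487)²/117.8487 = 19.4274
  (33 − 93.5363)²/93.5363 = 39.1788
  (174 − 113.4637)²/113.4637 = 32.2979
  (52 − 39.3124)²/39.3124 = 4.0948
  (35 − 47.6876)²/47.6876 = 3.3756
χ² = 23.5663 + 19.4274 + 39.1788 + 32.2979 + 4.0948 + 3.3756 = 121.941

121.941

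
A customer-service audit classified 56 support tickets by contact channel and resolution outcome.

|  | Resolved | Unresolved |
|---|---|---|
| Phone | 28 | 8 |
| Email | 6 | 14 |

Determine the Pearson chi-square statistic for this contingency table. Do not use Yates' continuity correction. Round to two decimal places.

12.30

Row totals: 36, 20. Column totals: 34, 22. Grand total N = 56.
Expected counts (row total × column total / N):
  Phone, Resolved: 36×34/56 = 21.8571
  Phone, Unresolved: 36×22/56 = 14.1429
  Email, Resolved: 20×34/56 = 12.1429
  Email, Unresolved: 20×22/56 = 7.8571
Contributions (O − E)²/E:
  (28 − 21.8571)²/21.8571 = 1.7265
  (8 − 14.1429)²/14.1429 = 2.6681
  (6 − 12.1429)²/12.1429 = 3.1076
  (14 − 7.8571)²/7.8571 = 4.8027
χ² = 1.7265 + 2.6681 + 3.1076 + 4.8027 = 12.30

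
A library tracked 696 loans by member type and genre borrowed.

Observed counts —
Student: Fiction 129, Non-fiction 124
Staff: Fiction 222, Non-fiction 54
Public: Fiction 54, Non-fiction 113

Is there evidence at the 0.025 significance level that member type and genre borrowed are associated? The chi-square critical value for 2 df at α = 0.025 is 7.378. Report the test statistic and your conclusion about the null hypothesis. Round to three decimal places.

107.413; reject H₀

Row totals: 253, 276, 167. Column totals: 405, 291. Grand total N = 696.
Expected counts (row total × column total / N):
  Student, Fiction: 253×405/696 = 147.2198
  Student, Non-fiction: 253×291/696 = 105.7802
  Staff, Fiction: 276×405/696 = 160.6034
  Staff, Non-fiction: 276×291/696 = 115.3966
  Public, Fiction: 167×405/696 = 97.1767
  Public, Non-fiction: 167×291/696 = 69.8233
Contributions (O − E)²/E:
  (129 − 147.2198)²/147.2198 = 2.2549
  (124 − 105.7802)²/105.7802 = 3.1382
  (222 − 160.6034)²/160.6034 = 23.4711
  (54 − 115.3966)²/115.3966 = 32.6660
  (54 − 97.1767)²/97.1767 = 19.1839
  (113 − 69.8233)²/69.8233 = 26.6992
χ² = 2.2549 + 3.1382 + 23.4711 + 32.6660 + 19.1839 + 26.6992 = 107.413
df = (3−1)(2−1) = 2. Since 107.413 > 7.378, reject the null hypothesis of independence at α = 0.025.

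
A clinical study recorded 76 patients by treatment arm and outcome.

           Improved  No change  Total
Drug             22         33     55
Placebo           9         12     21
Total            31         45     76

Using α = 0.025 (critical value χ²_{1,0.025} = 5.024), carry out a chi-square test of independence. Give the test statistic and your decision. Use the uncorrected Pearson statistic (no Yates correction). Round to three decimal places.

Grand total N = 76.
Expected counts (row total × column total / N):
  Drug, Improved: 55×31/76 = 22.4342
  Drug, No change: 55×45/76 = 32.5658
  Placebo, Improved: 21×31/76 = 8.5658
  Placebo, No change: 21×45/76 = 12.4342
Contributions (O − E)²/E:
  (22 − 22.4342)²/22.4342 = 0.0084
  (33 − 32.5658)²/32.5658 = 0.0058
  (9 − 8.5658)²/8.5658 = 0.0220
  (12 − 12.4342)²/12.4342 = 0.0152
χ² = 0.0084 + 0.0058 + 0.0220 + 0.0152 = 0.051
df = (2−1)(2−1) = 1. Since 0.051 < 5.024, fail to reject the null hypothesis of independence at α = 0.025.

0.051; fail to reject H₀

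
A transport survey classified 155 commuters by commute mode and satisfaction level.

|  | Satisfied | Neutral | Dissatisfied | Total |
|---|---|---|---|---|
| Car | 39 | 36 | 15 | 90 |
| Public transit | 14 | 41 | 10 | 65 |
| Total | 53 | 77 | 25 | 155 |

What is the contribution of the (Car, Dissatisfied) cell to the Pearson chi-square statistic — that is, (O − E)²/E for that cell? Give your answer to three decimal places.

Row total (Car) = 90; column total (Dissatisfied) = 25; N = 155.
Expected count E = 90 × 25 / 155 = 14.5161.
Contribution = (O − E)²/E = (15 − 14.5161)² / 14.5161 = 0.016.

0.016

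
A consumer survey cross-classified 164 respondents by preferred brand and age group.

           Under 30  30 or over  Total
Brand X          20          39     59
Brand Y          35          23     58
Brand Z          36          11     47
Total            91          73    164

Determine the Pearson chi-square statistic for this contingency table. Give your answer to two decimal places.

20.17

Grand total N = 164.
Expected counts (row total × column total / N):
  Brand X, Under 30: 59×91/164 = 32.738
  Brand X, 30 or over: 59×73/164 = 26.262
  Brand Y, Under 30: 58×91/164 = 32.183
  Brand Y, 30 or over: 58×73/164 = 25.817
  Brand Z, Under 30: 47×91/164 = 26.079
  Brand Z, 30 or over: 47×73/164 = 20.921
Contributions (O − E)²/E:
  (20 − 32.738)²/32.738 = 4.9562
  (39 − 26.262)²/26.262 = 6.1784
  (35 − 32.183)²/32.183 = 0.2466
  (23 − 25.817)²/25.817 = 0.3074
  (36 − 26.079)²/26.079 = 3.7742
  (11 − 20.921)²/20.921 = 4.7047
χ² = 4.9562 + 6.1784 + 0.2466 + 0.3074 + 3.7742 + 4.7047 = 20.17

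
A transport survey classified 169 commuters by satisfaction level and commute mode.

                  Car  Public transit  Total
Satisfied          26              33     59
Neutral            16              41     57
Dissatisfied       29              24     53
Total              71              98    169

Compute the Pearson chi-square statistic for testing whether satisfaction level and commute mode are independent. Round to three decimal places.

8.162

Grand total N = 169.
Expected counts (row total × column total / N):
  Satisfied, Car: 59×71/169 = 24.7870
  Satisfied, Public transit: 59×98/169 = 34.2130
  Neutral, Car: 57×71/169 = 23.9467
  Neutral, Public transit: 57×98/169 = 33.0533
  Dissatisfied, Car: 53×71/169 = 22.2663
  Dissatisfied, Public transit: 53×98/169 = 30.7337
Contributions (O − E)²/E:
  (26 − 24.7870)²/24.7870 = 0.0594
  (33 − 34.2130)²/34.2130 = 0.0430
  (16 − 23.9467)²/23.9467 = 2.6371
  (41 − 33.0533)²/33.0533 = 1.9106
  (29 − 22.2663)²/22.2663 = 2.0364
  (24 − 30.7337)²/30.7337 = 1.4753
χ² = 0.0594 + 0.0430 + 2.6371 + 1.9106 + 2.0364 + 1.4753 = 8.162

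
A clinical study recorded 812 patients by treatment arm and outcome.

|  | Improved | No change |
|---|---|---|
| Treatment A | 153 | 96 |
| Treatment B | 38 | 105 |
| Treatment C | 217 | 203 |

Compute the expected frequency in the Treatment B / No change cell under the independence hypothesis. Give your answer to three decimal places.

71.148

Row total (Treatment B) = 143; column total (No change) = 404; grand total N = 812.
Expected count = (row total × column total) / N = 143 × 404 / 812 = 71.148.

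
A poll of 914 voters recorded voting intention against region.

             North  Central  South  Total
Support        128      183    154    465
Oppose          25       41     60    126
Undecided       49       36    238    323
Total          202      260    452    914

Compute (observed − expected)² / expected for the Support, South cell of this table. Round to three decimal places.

Row total (Support) = 465; column total (South) = 452; N = 914.
Expected count E = 465 × 452 / 914 = 229.95624.
Contribution = (O − E)²/E = (154 − 229.95624)² / 229.95624 = 25.089.

25.089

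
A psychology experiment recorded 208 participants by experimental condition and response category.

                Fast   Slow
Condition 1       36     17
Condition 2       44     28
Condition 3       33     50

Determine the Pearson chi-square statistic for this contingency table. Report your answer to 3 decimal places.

12.384

Row totals: 53, 72, 83. Column totals: 113, 95. Grand total N = 208.
Expected counts (row total × column total / N):
  Condition 1, Fast: 53×113/208 = 28.7933
  Condition 1, Slow: 53×95/208 = 24.2067
  Condition 2, Fast: 72×113/208 = 39.1154
  Condition 2, Slow: 72×95/208 = 32.8846
  Condition 3, Fast: 83×113/208 = 45.0913
  Condition 3, Slow: 83×95/208 = 37.9087
Contributions (O − E)²/E:
  (36 − 28.7933)²/28.7933 = 1.8038
  (17 − 24.2067)²/24.2067 = 2.1455
  (44 − 39.1154)²/39.1154 = 0.6100
  (28 − 32.8846)²/32.8846 = 0.7255
  (33 − 45.0913)²/45.0913 = 3.2423
  (50 − 37.9087)²/37.9087 = 3.8566
χ² = 1.8038 + 2.1455 + 0.6100 + 0.7255 + 3.2423 + 3.8566 = 12.384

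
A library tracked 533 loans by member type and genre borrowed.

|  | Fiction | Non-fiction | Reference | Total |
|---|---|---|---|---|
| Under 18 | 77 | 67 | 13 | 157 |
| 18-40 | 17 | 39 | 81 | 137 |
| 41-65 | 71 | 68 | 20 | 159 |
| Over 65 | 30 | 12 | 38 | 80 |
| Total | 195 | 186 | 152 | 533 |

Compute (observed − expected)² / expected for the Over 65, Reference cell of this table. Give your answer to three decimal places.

10.108

Row total (Over 65) = 80; column total (Reference) = 152; N = 533.
Expected count E = 80 × 152 / 533 = 22.81426.
Contribution = (O − E)²/E = (38 − 22.81426)² / 22.81426 = 10.108.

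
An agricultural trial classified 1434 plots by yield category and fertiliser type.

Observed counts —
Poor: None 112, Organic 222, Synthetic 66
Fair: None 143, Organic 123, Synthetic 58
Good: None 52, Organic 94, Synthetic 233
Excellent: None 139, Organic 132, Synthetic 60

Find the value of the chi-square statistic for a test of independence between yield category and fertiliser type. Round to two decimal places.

Row totals: 400, 324, 379, 331. Column totals: 446, 571, 417. Grand total N = 1434.
Expected counts (row total × column total / N):
  Poor, None: 400×446/1434 = 124.407
  Poor, Organic: 400×571/1434 = 159.275
  Poor, Synthetic: 400×417/1434 = 116.318
  Fair, None: 324×446/1434 = 100.770
  Fair, Organic: 324×571/1434 = 129.013
  Fair, Synthetic: 324×417/1434 = 94.218
  Good, None: 379×446/1434 = 117.876
  Good, Organic: 379×571/1434 = 150.913
  Good, Synthetic: 379×417/1434 = 110.211
  Excellent, None: 331×446/1434 = 102.947
  Excellent, Organic: 331×571/1434 = 131.800
  Excellent, Synthetic: 331×417/1434 = 96.253
Contributions (O − E)²/E:
  (112 − 124.407)²/124.407 = 1.2373
  (222 − 159.275)²/159.275 = 24.7021
  (66 − 116.318)²/116.318 = 21.7671
  (143 − 100.770)²/100.770 = 17.6975
  (123 − 129.013)²/129.013 = 0.2803
  (58 − 94.218)²/94.218 = 13.9224
  (52 − 117.876)²/117.876 = 36.8154
  (94 − 150.913)²/150.913 = 21.4633
  (233 − 110.211)²/110.211 = 136.8025
  (139 − 102.947)²/102.947 = 12.6261
  (132 − 131.800)²/131.800 = 0.0003
  (60 − 96.253)²/96.253 = 13.6544
χ² = 1.2373 + 24.7021 + 21.7671 + 17.6975 + 0.2803 + 13.9224 + 36.8154 + 21.4633 + 136.8025 + 12.6261 + 0.0003 + 13.6544 = 300.97

300.97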